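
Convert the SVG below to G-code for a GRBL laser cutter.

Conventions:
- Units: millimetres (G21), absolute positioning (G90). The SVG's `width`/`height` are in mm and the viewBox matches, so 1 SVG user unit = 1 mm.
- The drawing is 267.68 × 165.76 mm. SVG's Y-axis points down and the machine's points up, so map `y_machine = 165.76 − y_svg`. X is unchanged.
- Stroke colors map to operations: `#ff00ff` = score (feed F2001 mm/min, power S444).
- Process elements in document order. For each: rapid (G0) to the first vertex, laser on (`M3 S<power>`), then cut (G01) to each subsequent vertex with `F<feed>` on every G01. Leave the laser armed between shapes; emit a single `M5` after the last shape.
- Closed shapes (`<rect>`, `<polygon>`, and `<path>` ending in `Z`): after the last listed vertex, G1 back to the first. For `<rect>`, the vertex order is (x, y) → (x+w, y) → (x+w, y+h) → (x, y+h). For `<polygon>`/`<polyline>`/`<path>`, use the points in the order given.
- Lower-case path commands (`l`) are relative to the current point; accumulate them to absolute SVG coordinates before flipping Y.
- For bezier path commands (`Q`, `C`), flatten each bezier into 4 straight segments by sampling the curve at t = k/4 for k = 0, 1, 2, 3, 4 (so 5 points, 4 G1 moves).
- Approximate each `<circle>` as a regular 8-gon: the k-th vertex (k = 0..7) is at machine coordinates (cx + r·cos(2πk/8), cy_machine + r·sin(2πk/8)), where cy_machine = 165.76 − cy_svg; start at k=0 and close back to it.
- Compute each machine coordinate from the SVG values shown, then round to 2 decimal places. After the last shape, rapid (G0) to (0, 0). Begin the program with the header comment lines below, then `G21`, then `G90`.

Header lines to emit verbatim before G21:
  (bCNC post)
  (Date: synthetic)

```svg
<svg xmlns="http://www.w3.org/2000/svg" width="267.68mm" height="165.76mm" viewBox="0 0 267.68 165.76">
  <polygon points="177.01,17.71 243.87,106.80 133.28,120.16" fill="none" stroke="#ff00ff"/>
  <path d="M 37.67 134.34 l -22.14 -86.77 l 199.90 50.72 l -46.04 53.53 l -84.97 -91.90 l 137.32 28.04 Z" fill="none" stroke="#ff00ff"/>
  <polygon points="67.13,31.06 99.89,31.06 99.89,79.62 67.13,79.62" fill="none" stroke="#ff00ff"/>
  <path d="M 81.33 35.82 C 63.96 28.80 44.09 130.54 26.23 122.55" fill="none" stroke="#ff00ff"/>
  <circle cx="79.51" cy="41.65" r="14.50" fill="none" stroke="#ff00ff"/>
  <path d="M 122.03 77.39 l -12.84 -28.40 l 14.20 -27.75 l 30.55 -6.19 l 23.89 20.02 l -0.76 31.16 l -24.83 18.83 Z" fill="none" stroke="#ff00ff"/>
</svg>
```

(bCNC post)
(Date: synthetic)
G21
G90
G0 X177.01 Y148.05
M3 S444
G01 X243.87 Y58.96 F2001
G01 X133.28 Y45.60 F2001
G01 X177.01 Y148.05 F2001
G0 X37.67 Y31.42
M3 S444
G01 X15.53 Y118.19 F2001
G01 X215.43 Y67.47 F2001
G01 X169.39 Y13.94 F2001
G01 X84.42 Y105.84 F2001
G01 X221.74 Y77.80 F2001
G01 X37.67 Y31.42 F2001
G0 X67.13 Y134.70
M3 S444
G01 X99.89 Y134.70 F2001
G01 X99.89 Y86.14 F2001
G01 X67.13 Y86.14 F2001
G01 X67.13 Y134.70 F2001
G0 X81.33 Y129.94
M3 S444
G01 X67.90 Y118.23 F2001
G01 X53.96 Y86.21 F2001
G01 X39.93 Y54.38 F2001
G01 X26.23 Y43.21 F2001
G0 X94.01 Y124.11
M3 S444
G01 X89.76 Y134.36 F2001
G01 X79.51 Y138.61 F2001
G01 X69.26 Y134.36 F2001
G01 X65.01 Y124.11 F2001
G01 X69.26 Y113.86 F2001
G01 X79.51 Y109.61 F2001
G01 X89.76 Y113.86 F2001
G01 X94.01 Y124.11 F2001
G0 X122.03 Y88.37
M3 S444
G01 X109.19 Y116.77 F2001
G01 X123.39 Y144.52 F2001
G01 X153.94 Y150.71 F2001
G01 X177.83 Y130.69 F2001
G01 X177.07 Y99.53 F2001
G01 X152.24 Y80.70 F2001
G01 X122.03 Y88.37 F2001
M5
G0 X0.00 Y0.00

viewBox `0 0 267.68 165.76` with mm width/height → 1 unit = 1 mm. Flip: y_m = 165.76 − y_svg.

**Shape 1** — `<polygon>` regular polygon, stroke `#ff00ff` → score (S444, F2001). Machine vertices: (177.01,148.05) → (243.87,58.96) → (133.28,45.60) → (177.01,148.05). Closed: final G1 returns to the first vertex.

**Shape 2** — `<path>` closed polygon, stroke `#ff00ff` → score (S444, F2001). Machine vertices: (37.67,31.42) → (15.53,118.19) → (215.43,67.47) → (169.39,13.94) → (84.42,105.84) → (221.74,77.80) → (37.67,31.42). Closed: final G1 returns to the first vertex.

**Shape 3** — `<polygon>` rectangle, stroke `#ff00ff` → score (S444, F2001). Machine vertices: (67.13,134.70) → (99.89,134.70) → (99.89,86.14) → (67.13,86.14) → (67.13,134.70). Closed: final G1 returns to the first vertex.

**Shape 4** — `<path>` cubic bezier, stroke `#ff00ff` → score (S444, F2001). Control points (SVG): P0=(81.33,35.82), P1=(63.96,28.80), P2=(44.09,130.54), P3=(26.23,122.55); sampled at t=k/4. Machine vertices: (81.33,129.94) → (67.90,118.23) → (53.96,86.21) → (39.93,54.38) → (26.23,43.21). Open path.

**Shape 5** — `<circle>` circle, stroke `#ff00ff` → score (S444, F2001). Machine vertices: (94.01,124.11) → (89.76,134.36) → (79.51,138.61) → (69.26,134.36) → (65.01,124.11) → (69.26,113.86) → (79.51,109.61) → (89.76,113.86) → (94.01,124.11). Closed: final G1 returns to the first vertex.

**Shape 6** — `<path>` regular polygon, stroke `#ff00ff` → score (S444, F2001). Machine vertices: (122.03,88.37) → (109.19,116.77) → (123.39,144.52) → (153.94,150.71) → (177.83,130.69) → (177.07,99.53) → (152.24,80.70) → (122.03,88.37). Closed: final G1 returns to the first vertex.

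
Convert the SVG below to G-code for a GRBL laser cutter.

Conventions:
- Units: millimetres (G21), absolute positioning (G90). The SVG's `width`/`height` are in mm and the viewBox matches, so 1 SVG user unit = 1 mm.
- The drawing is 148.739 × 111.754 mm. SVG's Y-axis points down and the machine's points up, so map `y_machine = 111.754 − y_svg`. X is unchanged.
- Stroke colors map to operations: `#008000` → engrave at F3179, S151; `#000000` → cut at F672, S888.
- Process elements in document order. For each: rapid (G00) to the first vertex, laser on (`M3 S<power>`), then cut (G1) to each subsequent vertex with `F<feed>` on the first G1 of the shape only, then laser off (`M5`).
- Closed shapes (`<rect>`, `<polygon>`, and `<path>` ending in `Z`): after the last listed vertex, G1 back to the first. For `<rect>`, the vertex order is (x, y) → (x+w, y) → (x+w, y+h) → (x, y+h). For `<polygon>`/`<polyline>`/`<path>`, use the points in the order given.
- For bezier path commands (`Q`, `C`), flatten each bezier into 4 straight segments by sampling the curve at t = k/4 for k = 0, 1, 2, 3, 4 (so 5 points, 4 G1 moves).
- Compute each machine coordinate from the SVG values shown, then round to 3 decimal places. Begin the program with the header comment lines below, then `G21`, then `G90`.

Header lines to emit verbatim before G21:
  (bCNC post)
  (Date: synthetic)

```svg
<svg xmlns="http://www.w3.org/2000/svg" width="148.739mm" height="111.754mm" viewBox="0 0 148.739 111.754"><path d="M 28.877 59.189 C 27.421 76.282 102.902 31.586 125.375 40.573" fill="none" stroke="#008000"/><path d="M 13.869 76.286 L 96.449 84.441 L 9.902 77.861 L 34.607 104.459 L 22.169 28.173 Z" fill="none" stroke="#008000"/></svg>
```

Since the viewBox matches the mm dimensions, user units are millimetres directly. The only transform is the Y-flip y_m = 111.754 − y_svg.

Shape 1 is a cubic bezier drawn with `<path>`. Its stroke #008000 means engrave at S151, F3179. After flipping Y the toolpath is (28.877,52.565) → (40.180,49.526) → (68.153,58.833) → (100.612,69.660) → (125.375,71.181).

Shape 2 is a closed polygon drawn with `<path>`. Its stroke #008000 means engrave at S151, F3179. After flipping Y the toolpath is (13.869,35.468) → (96.449,27.313) → (9.902,33.893) → (34.607,7.295) → (22.169,83.581) → (13.869,35.468), returning to the start.

(bCNC post)
(Date: synthetic)
G21
G90
G00 X28.877 Y52.565
M3 S151
G1 X40.180 Y49.526 F3179
G1 X68.153 Y58.833
G1 X100.612 Y69.660
G1 X125.375 Y71.181
M5
G00 X13.869 Y35.468
M3 S151
G1 X96.449 Y27.313 F3179
G1 X9.902 Y33.893
G1 X34.607 Y7.295
G1 X22.169 Y83.581
G1 X13.869 Y35.468
M5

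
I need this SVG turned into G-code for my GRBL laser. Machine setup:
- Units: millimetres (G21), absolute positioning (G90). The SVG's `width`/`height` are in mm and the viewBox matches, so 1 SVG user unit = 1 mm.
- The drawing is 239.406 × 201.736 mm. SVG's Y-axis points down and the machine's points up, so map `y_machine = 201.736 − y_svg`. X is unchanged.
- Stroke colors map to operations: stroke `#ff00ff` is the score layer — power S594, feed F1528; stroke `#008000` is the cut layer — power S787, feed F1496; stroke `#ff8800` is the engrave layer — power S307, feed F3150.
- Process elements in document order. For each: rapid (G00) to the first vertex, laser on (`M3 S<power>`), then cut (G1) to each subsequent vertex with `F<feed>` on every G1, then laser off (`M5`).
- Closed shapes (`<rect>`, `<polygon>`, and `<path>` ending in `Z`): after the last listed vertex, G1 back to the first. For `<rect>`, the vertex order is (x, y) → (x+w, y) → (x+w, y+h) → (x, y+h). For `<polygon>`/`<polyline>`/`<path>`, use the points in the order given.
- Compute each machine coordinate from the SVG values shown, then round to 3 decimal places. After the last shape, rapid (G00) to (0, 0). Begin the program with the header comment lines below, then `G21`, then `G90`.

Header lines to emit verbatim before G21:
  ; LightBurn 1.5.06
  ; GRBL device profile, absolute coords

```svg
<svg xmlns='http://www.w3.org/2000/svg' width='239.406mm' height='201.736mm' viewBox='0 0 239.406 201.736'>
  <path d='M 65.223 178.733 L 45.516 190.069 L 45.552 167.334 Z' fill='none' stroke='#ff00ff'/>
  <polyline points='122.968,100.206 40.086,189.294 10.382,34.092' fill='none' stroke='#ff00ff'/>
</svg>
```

; LightBurn 1.5.06
; GRBL device profile, absolute coords
G21
G90
G00 X65.223 Y23.003
M3 S594
G1 X45.516 Y11.667 F1528
G1 X45.552 Y34.402 F1528
G1 X65.223 Y23.003 F1528
M5
G00 X122.968 Y101.530
M3 S594
G1 X40.086 Y12.442 F1528
G1 X10.382 Y167.644 F1528
M5
G00 X0.000 Y0.000

1 u = 1 mm; y_m = 201.736 − y.

[1] `<path>` regular polygon, #ff00ff→score S594 F1528: (65.223,23.003) → (45.516,11.667) → (45.552,34.402) → (65.223,23.003) (closed)

[2] `<polyline>` open polyline, #ff00ff→score S594 F1528: (122.968,101.530) → (40.086,12.442) → (10.382,167.644)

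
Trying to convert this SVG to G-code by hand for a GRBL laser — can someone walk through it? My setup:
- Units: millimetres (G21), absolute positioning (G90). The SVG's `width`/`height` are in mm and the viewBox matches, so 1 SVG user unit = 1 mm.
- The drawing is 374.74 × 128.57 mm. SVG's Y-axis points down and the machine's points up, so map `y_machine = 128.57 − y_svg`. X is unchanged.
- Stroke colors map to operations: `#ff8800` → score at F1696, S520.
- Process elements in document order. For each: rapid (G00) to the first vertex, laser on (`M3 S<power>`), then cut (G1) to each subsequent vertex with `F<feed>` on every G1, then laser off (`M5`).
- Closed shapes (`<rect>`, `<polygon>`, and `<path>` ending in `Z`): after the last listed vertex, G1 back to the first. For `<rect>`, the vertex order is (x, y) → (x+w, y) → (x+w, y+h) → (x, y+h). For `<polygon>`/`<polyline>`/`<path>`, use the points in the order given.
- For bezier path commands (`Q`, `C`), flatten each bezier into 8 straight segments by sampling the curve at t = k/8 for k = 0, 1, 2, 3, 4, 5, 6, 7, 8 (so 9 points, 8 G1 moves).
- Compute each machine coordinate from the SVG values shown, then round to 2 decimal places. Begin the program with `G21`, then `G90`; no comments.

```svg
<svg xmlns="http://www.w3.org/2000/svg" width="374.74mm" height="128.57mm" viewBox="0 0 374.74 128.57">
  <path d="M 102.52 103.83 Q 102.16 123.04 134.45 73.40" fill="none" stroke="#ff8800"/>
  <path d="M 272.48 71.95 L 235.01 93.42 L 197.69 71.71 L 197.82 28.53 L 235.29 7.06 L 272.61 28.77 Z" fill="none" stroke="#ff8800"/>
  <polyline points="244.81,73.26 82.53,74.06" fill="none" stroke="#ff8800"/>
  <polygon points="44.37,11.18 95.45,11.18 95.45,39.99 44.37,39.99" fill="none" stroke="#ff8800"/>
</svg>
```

G21
G90
G00 X102.52 Y24.74
M3 S520
G1 X102.94 Y21.01 F1696
G1 X104.38 Y19.44 F1696
G1 X106.84 Y20.01 F1696
G1 X110.32 Y22.74 F1696
G1 X114.82 Y27.62 F1696
G1 X120.35 Y34.65 F1696
G1 X126.89 Y43.84 F1696
G1 X134.45 Y55.17 F1696
M5
G00 X272.48 Y56.62
M3 S520
G1 X235.01 Y35.15 F1696
G1 X197.69 Y56.86 F1696
G1 X197.82 Y100.04 F1696
G1 X235.29 Y121.51 F1696
G1 X272.61 Y99.80 F1696
G1 X272.48 Y56.62 F1696
M5
G00 X244.81 Y55.31
M3 S520
G1 X82.53 Y54.51 F1696
M5
G00 X44.37 Y117.39
M3 S520
G1 X95.45 Y117.39 F1696
G1 X95.45 Y88.58 F1696
G1 X44.37 Y88.58 F1696
G1 X44.37 Y117.39 F1696
M5

viewBox `0 0 374.74 128.57` with mm width/height → 1 unit = 1 mm. Flip: y_m = 128.57 − y_svg.

**Shape 1** — `<path>` quadratic bezier, stroke `#ff8800` → score (S520, F1696). Control points (SVG): P0=(102.52,103.83), P1=(102.16,123.04), P2=(134.45,73.40); sampled at t=k/8. Machine vertices: (102.52,24.74) → (102.94,21.01) → (104.38,19.44) → (106.84,20.01) → (110.32,22.74) → (114.82,27.62) → (120.35,34.65) → (126.89,43.84) → (134.45,55.17). Open path.

**Shape 2** — `<path>` regular polygon, stroke `#ff8800` → score (S520, F1696). Machine vertices: (272.48,56.62) → (235.01,35.15) → (197.69,56.86) → (197.82,100.04) → (235.29,121.51) → (272.61,99.80) → (272.48,56.62). Closed: final G1 returns to the first vertex.

**Shape 3** — `<polyline>` line segment, stroke `#ff8800` → score (S520, F1696). Machine vertices: (244.81,55.31) → (82.53,54.51). Open path.

**Shape 4** — `<polygon>` rectangle, stroke `#ff8800` → score (S520, F1696). Machine vertices: (44.37,117.39) → (95.45,117.39) → (95.45,88.58) → (44.37,88.58) → (44.37,117.39). Closed: final G1 returns to the first vertex.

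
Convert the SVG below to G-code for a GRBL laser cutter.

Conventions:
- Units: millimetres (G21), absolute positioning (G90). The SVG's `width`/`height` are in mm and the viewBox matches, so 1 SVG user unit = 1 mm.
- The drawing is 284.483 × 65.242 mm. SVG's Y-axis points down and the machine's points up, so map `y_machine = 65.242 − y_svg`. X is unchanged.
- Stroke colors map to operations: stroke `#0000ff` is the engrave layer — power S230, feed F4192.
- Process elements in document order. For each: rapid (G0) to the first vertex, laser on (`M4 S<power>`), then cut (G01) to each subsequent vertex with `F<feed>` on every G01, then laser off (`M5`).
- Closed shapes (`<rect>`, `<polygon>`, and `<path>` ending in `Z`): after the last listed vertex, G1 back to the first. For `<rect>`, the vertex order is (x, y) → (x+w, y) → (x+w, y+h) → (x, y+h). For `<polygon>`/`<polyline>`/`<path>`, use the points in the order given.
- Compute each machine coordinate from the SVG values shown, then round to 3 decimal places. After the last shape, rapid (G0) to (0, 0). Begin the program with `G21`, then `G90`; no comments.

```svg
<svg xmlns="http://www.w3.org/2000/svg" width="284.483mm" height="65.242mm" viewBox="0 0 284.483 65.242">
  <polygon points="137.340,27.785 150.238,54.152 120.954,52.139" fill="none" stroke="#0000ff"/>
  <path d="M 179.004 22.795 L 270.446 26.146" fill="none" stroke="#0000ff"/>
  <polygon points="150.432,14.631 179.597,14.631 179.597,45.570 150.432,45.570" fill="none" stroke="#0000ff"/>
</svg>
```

1 u = 1 mm; y_m = 65.242 − y.

[1] `<polygon>` regular polygon, #0000ff→engrave S230 F4192: (137.340,37.457) → (150.238,11.090) → (120.954,13.103) → (137.340,37.457) (closed)

[2] `<path>` line segment, #0000ff→engrave S230 F4192: (179.004,42.447) → (270.446,39.096)

[3] `<polygon>` rectangle, #0000ff→engrave S230 F4192: (150.432,50.611) → (179.597,50.611) → (179.597,19.672) → (150.432,19.672) → (150.432,50.611) (closed)

G21
G90
G0 X137.340 Y37.457
M4 S230
G01 X150.238 Y11.090 F4192
G01 X120.954 Y13.103 F4192
G01 X137.340 Y37.457 F4192
M5
G0 X179.004 Y42.447
M4 S230
G01 X270.446 Y39.096 F4192
M5
G0 X150.432 Y50.611
M4 S230
G01 X179.597 Y50.611 F4192
G01 X179.597 Y19.672 F4192
G01 X150.432 Y19.672 F4192
G01 X150.432 Y50.611 F4192
M5
G0 X0.000 Y0.000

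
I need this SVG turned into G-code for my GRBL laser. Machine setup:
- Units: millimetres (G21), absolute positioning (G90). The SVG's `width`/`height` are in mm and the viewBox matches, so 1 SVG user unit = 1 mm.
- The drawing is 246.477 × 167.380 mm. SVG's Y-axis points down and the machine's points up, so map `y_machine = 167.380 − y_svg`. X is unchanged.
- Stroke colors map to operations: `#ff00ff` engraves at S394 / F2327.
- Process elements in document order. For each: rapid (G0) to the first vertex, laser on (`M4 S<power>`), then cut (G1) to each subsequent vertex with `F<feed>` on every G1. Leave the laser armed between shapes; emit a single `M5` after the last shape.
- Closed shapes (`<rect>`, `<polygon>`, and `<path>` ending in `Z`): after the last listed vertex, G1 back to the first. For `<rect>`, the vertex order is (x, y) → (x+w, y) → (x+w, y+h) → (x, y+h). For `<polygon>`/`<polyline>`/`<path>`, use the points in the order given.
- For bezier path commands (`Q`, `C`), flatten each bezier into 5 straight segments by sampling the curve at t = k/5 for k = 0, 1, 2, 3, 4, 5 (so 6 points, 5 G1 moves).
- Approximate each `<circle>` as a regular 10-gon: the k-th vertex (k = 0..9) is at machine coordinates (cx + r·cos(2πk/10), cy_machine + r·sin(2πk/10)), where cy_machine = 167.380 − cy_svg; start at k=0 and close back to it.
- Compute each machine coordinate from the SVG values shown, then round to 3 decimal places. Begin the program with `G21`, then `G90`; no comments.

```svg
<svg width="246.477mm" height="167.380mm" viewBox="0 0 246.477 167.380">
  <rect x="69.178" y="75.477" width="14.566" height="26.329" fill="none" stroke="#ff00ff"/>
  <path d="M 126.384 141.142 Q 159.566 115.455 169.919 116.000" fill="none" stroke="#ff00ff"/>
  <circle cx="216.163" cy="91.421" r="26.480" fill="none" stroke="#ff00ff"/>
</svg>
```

1 u = 1 mm; y_m = 167.380 − y.

[1] `<rect>` rectangle, #ff00ff→engrave S394 F2327: (69.178,91.903) → (83.744,91.903) → (83.744,65.574) → (69.178,65.574) → (69.178,91.903) (closed)

[2] `<path>` quadratic bezier, #ff00ff→engrave S394 F2327: (126.384,26.238) → (138.744,35.464) → (149.277,42.590) → (157.984,47.619) → (164.865,50.549) → (169.919,51.380)

[3] `<circle>` circle, #ff00ff→engrave S394 F2327: (242.643,75.959) → (237.586,91.524) → (224.346,101.143) → (207.980,101.143) → (194.740,91.524) → (189.683,75.959) → (194.740,60.394) → (207.980,50.775) → (224.346,50.775) → (237.586,60.394) → (242.643,75.959) (closed)

G21
G90
G0 X69.178 Y91.903
M4 S394
G1 X83.744 Y91.903 F2327
G1 X83.744 Y65.574 F2327
G1 X69.178 Y65.574 F2327
G1 X69.178 Y91.903 F2327
G0 X126.384 Y26.238
M4 S394
G1 X138.744 Y35.464 F2327
G1 X149.277 Y42.590 F2327
G1 X157.984 Y47.619 F2327
G1 X164.865 Y50.549 F2327
G1 X169.919 Y51.380 F2327
G0 X242.643 Y75.959
M4 S394
G1 X237.586 Y91.524 F2327
G1 X224.346 Y101.143 F2327
G1 X207.980 Y101.143 F2327
G1 X194.740 Y91.524 F2327
G1 X189.683 Y75.959 F2327
G1 X194.740 Y60.394 F2327
G1 X207.980 Y50.775 F2327
G1 X224.346 Y50.775 F2327
G1 X237.586 Y60.394 F2327
G1 X242.643 Y75.959 F2327
M5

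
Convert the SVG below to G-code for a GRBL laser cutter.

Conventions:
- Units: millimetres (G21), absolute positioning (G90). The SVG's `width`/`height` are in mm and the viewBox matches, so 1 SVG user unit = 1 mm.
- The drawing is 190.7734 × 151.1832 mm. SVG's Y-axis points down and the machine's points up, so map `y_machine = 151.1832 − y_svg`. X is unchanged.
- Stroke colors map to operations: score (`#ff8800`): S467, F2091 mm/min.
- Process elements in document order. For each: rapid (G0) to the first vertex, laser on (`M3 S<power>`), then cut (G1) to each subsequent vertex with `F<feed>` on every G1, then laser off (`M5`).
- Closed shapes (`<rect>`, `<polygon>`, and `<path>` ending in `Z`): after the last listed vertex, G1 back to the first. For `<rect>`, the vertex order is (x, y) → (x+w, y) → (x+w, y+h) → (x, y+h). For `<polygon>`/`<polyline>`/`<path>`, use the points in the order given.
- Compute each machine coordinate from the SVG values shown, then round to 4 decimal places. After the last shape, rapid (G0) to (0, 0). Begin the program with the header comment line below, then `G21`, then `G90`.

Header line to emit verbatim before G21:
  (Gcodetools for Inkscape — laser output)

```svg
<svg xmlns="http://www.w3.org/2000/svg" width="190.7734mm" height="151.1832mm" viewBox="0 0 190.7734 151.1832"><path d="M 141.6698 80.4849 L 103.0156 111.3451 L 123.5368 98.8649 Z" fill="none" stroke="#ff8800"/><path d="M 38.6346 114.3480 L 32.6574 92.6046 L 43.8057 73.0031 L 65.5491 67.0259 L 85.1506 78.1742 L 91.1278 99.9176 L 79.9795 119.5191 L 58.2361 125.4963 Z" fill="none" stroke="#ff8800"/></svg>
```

1 u = 1 mm; y_m = 151.1832 − y.

[1] `<path>` closed polygon, #ff8800→score S467 F2091: (141.6698,70.6983) → (103.0156,39.8381) → (123.5368,52.3183) → (141.6698,70.6983) (closed)

[2] `<path>` regular polygon, #ff8800→score S467 F2091: (38.6346,36.8352) → (32.6574,58.5786) → (43.8057,78.1801) → (65.5491,84.1573) → (85.1506,73.0090) → (91.1278,51.2656) → (79.9795,31.6641) → (58.2361,25.6869) → (38.6346,36.8352) (closed)

(Gcodetools for Inkscape — laser output)
G21
G90
G0 X141.6698 Y70.6983
M3 S467
G1 X103.0156 Y39.8381 F2091
G1 X123.5368 Y52.3183 F2091
G1 X141.6698 Y70.6983 F2091
M5
G0 X38.6346 Y36.8352
M3 S467
G1 X32.6574 Y58.5786 F2091
G1 X43.8057 Y78.1801 F2091
G1 X65.5491 Y84.1573 F2091
G1 X85.1506 Y73.0090 F2091
G1 X91.1278 Y51.2656 F2091
G1 X79.9795 Y31.6641 F2091
G1 X58.2361 Y25.6869 F2091
G1 X38.6346 Y36.8352 F2091
M5
G0 X0.0000 Y0.0000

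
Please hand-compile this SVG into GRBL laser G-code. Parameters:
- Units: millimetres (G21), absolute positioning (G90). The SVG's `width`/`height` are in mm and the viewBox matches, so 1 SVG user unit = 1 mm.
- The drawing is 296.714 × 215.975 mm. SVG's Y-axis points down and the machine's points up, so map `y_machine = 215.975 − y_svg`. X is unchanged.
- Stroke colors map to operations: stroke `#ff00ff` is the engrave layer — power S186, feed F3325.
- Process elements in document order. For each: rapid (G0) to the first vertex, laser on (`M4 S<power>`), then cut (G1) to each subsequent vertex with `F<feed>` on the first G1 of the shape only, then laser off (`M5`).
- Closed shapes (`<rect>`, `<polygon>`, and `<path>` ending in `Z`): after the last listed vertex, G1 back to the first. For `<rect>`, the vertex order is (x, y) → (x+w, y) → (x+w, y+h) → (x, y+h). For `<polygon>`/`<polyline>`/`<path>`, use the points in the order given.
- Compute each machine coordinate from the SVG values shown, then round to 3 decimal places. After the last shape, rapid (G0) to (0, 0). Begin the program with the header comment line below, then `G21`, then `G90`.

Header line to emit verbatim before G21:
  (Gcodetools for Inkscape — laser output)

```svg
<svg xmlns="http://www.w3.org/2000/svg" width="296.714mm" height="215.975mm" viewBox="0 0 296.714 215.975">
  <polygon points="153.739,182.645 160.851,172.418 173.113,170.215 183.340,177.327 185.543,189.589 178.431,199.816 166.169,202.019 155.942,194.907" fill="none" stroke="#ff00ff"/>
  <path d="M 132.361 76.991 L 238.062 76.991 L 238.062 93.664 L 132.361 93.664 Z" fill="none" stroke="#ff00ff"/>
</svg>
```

Since the viewBox matches the mm dimensions, user units are millimetres directly. The only transform is the Y-flip y_m = 215.975 − y_svg.

Shape 1 is a regular polygon drawn with `<polygon>`. Its stroke #ff00ff means engrave at S186, F3325. After flipping Y the toolpath is (153.739,33.330) → (160.851,43.557) → (173.113,45.760) → (183.340,38.648) → (185.543,26.386) → (178.431,16.159) → (166.169,13.956) → (155.942,21.068) → (153.739,33.330), returning to the start.

Shape 2 is a rectangle drawn with `<path>`. Its stroke #ff00ff means engrave at S186, F3325. After flipping Y the toolpath is (132.361,138.984) → (238.062,138.984) → (238.062,122.311) → (132.361,122.311) → (132.361,138.984), returning to the start.

(Gcodetools for Inkscape — laser output)
G21
G90
G0 X153.739 Y33.330
M4 S186
G1 X160.851 Y43.557 F3325
G1 X173.113 Y45.760
G1 X183.340 Y38.648
G1 X185.543 Y26.386
G1 X178.431 Y16.159
G1 X166.169 Y13.956
G1 X155.942 Y21.068
G1 X153.739 Y33.330
M5
G0 X132.361 Y138.984
M4 S186
G1 X238.062 Y138.984 F3325
G1 X238.062 Y122.311
G1 X132.361 Y122.311
G1 X132.361 Y138.984
M5
G0 X0.000 Y0.000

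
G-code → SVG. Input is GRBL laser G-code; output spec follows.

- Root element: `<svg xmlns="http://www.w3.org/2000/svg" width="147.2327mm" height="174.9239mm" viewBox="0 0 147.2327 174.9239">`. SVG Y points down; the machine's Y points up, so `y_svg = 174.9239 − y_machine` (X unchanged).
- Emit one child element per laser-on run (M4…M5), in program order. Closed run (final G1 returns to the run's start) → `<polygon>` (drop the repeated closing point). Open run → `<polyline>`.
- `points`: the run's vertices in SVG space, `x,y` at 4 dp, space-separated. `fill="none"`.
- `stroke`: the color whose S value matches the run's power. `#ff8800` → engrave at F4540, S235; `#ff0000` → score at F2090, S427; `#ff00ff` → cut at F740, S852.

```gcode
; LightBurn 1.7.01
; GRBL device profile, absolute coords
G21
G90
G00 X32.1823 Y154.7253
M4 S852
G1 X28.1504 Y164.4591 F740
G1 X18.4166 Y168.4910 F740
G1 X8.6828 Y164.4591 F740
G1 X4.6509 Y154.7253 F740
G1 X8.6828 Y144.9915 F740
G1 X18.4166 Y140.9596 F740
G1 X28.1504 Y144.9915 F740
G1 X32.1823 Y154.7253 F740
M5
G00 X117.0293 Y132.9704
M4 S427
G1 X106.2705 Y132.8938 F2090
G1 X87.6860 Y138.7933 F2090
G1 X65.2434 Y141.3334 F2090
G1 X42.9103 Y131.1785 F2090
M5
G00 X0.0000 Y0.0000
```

<svg xmlns="http://www.w3.org/2000/svg" width="147.2327mm" height="174.9239mm" viewBox="0 0 147.2327 174.9239">
  <polygon points="32.1823,20.1986 28.1504,10.4648 18.4166,6.4329 8.6828,10.4648 4.6509,20.1986 8.6828,29.9324 18.4166,33.9643 28.1504,29.9324" fill="none" stroke="#ff00ff"/>
  <polyline points="117.0293,41.9535 106.2705,42.0301 87.6860,36.1306 65.2434,33.5905 42.9103,43.7454" fill="none" stroke="#ff0000"/>
</svg>

Each laser-on run becomes one SVG element. Flip Y back into SVG space with y_svg = 174.9239 − y_machine.

Run 1: the run's S852 means `#ff00ff` (cut). The run returns to its start, so emit a `<polygon>` with points (Y-flipped): 32.1823,20.1986 28.1504,10.4648 18.4166,6.4329 8.6828,10.4648 4.6509,20.1986 8.6828,29.9324 18.4166,33.9643 28.1504,29.9324.

Run 2: the run's S427 means `#ff0000` (score). The run is open, so emit a `<polyline>` with points (Y-flipped): 117.0293,41.9535 106.2705,42.0301 87.6860,36.1306 65.2434,33.5905 42.9103,43.7454.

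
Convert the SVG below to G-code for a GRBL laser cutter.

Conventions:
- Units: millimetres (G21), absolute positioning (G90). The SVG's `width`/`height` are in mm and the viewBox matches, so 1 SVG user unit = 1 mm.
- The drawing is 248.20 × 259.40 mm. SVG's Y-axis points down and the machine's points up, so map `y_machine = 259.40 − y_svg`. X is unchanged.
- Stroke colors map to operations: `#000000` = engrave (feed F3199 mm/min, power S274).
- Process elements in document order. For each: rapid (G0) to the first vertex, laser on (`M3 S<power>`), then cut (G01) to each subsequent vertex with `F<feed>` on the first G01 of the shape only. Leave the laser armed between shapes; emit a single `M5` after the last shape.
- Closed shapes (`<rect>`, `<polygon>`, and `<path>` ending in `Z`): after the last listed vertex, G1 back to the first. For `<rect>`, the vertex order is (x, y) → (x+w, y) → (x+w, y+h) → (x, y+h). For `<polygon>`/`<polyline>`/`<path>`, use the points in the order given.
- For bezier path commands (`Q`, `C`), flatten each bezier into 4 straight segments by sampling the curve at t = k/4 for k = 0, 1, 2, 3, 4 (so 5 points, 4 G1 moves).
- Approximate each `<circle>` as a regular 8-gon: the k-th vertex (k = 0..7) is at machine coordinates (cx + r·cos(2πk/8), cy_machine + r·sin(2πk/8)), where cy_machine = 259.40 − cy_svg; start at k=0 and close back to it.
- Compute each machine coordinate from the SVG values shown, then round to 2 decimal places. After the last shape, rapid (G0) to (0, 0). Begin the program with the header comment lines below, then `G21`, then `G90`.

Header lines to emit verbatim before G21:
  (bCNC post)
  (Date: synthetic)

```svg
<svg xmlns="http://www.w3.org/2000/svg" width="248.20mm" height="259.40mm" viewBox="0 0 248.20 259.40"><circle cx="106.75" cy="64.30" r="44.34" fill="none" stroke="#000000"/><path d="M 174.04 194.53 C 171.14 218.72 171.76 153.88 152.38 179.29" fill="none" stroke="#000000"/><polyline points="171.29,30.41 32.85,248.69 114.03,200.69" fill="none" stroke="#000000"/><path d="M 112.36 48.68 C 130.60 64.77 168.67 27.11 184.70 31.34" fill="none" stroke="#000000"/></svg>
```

Since the viewBox matches the mm dimensions, user units are millimetres directly. The only transform is the Y-flip y_m = 259.40 − y_svg.

Shape 1 is a circle drawn with `<circle>`. Its stroke #000000 means engrave at S274, F3199. After flipping Y the toolpath is (151.09,195.10) → (138.10,226.45) → (106.75,239.44) → (75.40,226.45) → (62.41,195.10) → (75.40,163.75) → (106.75,150.76) → (138.10,163.75) → (151.09,195.10), returning to the start.

Shape 2 is a cubic bezier drawn with `<path>`. Its stroke #000000 means engrave at S274, F3199. After flipping Y the toolpath is (174.04,64.87) → (172.16,60.62) → (169.39,72.95) → (163.53,85.05) → (152.38,80.11).

Shape 3 is a open polyline drawn with `<polyline>`. Its stroke #000000 means engrave at S274, F3199. After flipping Y the toolpath is (171.29,228.99) → (32.85,10.71) → (114.03,58.71).

Shape 4 is a cubic bezier drawn with `<path>`. Its stroke #000000 means engrave at S274, F3199. After flipping Y the toolpath is (112.36,210.72) → (129.10,207.24) → (149.36,214.94) → (169.20,224.87) → (184.70,228.06).

(bCNC post)
(Date: synthetic)
G21
G90
G0 X151.09 Y195.10
M3 S274
G01 X138.10 Y226.45 F3199
G01 X106.75 Y239.44
G01 X75.40 Y226.45
G01 X62.41 Y195.10
G01 X75.40 Y163.75
G01 X106.75 Y150.76
G01 X138.10 Y163.75
G01 X151.09 Y195.10
G0 X174.04 Y64.87
M3 S274
G01 X172.16 Y60.62 F3199
G01 X169.39 Y72.95
G01 X163.53 Y85.05
G01 X152.38 Y80.11
G0 X171.29 Y228.99
M3 S274
G01 X32.85 Y10.71 F3199
G01 X114.03 Y58.71
G0 X112.36 Y210.72
M3 S274
G01 X129.10 Y207.24 F3199
G01 X149.36 Y214.94
G01 X169.20 Y224.87
G01 X184.70 Y228.06
M5
G0 X0.00 Y0.00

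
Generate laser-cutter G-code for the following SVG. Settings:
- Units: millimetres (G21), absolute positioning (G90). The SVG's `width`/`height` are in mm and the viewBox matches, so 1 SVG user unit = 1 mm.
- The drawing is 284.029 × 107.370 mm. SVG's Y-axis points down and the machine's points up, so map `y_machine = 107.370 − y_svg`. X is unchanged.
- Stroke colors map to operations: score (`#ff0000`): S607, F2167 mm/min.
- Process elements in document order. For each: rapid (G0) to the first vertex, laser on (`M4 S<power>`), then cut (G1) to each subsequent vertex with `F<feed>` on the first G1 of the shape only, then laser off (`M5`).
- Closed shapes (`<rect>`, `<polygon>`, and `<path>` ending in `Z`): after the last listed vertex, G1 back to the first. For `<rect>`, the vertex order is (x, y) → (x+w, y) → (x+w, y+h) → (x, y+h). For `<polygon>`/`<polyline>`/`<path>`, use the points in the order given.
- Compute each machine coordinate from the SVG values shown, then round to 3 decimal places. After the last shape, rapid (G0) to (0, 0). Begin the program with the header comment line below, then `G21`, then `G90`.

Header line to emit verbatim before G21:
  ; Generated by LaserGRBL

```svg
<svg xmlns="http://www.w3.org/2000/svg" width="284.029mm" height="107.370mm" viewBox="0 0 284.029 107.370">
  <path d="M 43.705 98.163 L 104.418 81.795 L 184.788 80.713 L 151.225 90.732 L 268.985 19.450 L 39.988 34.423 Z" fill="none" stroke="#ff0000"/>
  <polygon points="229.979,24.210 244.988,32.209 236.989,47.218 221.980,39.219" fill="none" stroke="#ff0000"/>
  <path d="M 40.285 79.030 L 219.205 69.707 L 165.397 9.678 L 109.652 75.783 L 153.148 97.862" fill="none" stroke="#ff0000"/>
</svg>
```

; Generated by LaserGRBL
G21
G90
G0 X43.705 Y9.207
M4 S607
G1 X104.418 Y25.575 F2167
G1 X184.788 Y26.657
G1 X151.225 Y16.638
G1 X268.985 Y87.920
G1 X39.988 Y72.947
G1 X43.705 Y9.207
M5
G0 X229.979 Y83.160
M4 S607
G1 X244.988 Y75.161 F2167
G1 X236.989 Y60.152
G1 X221.980 Y68.151
G1 X229.979 Y83.160
M5
G0 X40.285 Y28.340
M4 S607
G1 X219.205 Y37.663 F2167
G1 X165.397 Y97.692
G1 X109.652 Y31.587
G1 X153.148 Y9.508
M5
G0 X0.000 Y0.000

viewBox `0 0 284.029 107.370` with mm width/height → 1 unit = 1 mm. Flip: y_m = 107.370 − y_svg.

**Shape 1** — `<path>` closed polygon, stroke `#ff0000` → score (S607, F2167). Machine vertices: (43.705,9.207) → (104.418,25.575) → (184.788,26.657) → (151.225,16.638) → (268.985,87.920) → (39.988,72.947) → (43.705,9.207). Closed: final G1 returns to the first vertex.

**Shape 2** — `<polygon>` regular polygon, stroke `#ff0000` → score (S607, F2167). Machine vertices: (229.979,83.160) → (244.988,75.161) → (236.989,60.152) → (221.980,68.151) → (229.979,83.160). Closed: final G1 returns to the first vertex.

**Shape 3** — `<path>` open polyline, stroke `#ff0000` → score (S607, F2167). Machine vertices: (40.285,28.340) → (219.205,37.663) → (165.397,97.692) → (109.652,31.587) → (153.148,9.508). Open path.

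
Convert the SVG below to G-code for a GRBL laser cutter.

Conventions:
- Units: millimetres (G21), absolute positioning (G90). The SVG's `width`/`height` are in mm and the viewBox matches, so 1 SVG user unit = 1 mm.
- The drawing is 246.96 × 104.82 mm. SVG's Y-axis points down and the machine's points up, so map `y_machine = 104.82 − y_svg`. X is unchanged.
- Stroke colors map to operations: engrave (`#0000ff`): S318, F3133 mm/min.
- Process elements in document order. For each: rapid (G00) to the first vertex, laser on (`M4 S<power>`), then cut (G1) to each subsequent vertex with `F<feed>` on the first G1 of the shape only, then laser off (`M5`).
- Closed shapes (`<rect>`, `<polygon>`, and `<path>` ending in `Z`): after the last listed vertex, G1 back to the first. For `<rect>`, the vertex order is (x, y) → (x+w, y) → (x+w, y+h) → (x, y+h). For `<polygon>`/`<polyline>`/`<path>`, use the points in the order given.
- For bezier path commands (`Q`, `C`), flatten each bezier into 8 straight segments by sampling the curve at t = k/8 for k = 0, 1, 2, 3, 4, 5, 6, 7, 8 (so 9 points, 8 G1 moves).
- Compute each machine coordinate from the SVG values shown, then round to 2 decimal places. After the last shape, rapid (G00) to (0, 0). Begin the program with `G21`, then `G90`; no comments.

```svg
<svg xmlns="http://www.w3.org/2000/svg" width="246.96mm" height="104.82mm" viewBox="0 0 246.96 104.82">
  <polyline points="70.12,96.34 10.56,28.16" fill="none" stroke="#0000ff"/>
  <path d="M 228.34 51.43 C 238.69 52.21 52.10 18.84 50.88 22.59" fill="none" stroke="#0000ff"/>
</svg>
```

1 u = 1 mm; y_m = 104.82 − y.

[1] `<polyline>` line segment, #0000ff→engrave S318 F3133: (70.12,8.48) → (10.56,76.66)

[2] `<path>` cubic bezier, #0000ff→engrave S318 F3133: (228.34,53.39) → (223.74,54.56) → (205.15,58.09) → (177.06,63.16) → (143.95,68.92) → (110.29,74.55) → (80.58,79.20) → (59.28,82.04) → (50.88,82.23)

G21
G90
G00 X70.12 Y8.48
M4 S318
G1 X10.56 Y76.66 F3133
M5
G00 X228.34 Y53.39
M4 S318
G1 X223.74 Y54.56 F3133
G1 X205.15 Y58.09
G1 X177.06 Y63.16
G1 X143.95 Y68.92
G1 X110.29 Y74.55
G1 X80.58 Y79.20
G1 X59.28 Y82.04
G1 X50.88 Y82.23
M5
G00 X0.00 Y0.00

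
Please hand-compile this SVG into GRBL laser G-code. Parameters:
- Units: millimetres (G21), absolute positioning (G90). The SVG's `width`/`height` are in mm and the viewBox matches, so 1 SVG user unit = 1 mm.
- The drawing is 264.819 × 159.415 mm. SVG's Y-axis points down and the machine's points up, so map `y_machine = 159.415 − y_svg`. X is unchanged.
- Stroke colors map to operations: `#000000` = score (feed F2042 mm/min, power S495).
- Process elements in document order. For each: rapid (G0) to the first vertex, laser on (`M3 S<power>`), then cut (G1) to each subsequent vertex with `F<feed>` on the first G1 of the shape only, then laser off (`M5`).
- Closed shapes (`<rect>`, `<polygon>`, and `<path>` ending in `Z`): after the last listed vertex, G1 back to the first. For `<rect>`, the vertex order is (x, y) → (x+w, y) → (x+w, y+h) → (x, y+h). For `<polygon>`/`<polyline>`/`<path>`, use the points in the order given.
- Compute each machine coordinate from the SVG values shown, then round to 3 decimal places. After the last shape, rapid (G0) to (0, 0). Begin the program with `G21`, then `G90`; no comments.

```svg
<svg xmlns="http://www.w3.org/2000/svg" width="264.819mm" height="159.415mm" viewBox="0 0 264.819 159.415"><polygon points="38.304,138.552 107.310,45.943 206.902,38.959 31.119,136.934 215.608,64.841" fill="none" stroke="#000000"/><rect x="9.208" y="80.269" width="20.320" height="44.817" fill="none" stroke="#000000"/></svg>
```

G21
G90
G0 X38.304 Y20.863
M3 S495
G1 X107.310 Y113.472 F2042
G1 X206.902 Y120.456
G1 X31.119 Y22.481
G1 X215.608 Y94.574
G1 X38.304 Y20.863
M5
G0 X9.208 Y79.146
M3 S495
G1 X29.528 Y79.146 F2042
G1 X29.528 Y34.329
G1 X9.208 Y34.329
G1 X9.208 Y79.146
M5
G0 X0.000 Y0.000

Since the viewBox matches the mm dimensions, user units are millimetres directly. The only transform is the Y-flip y_m = 159.415 − y_svg.

Shape 1 is a closed polygon drawn with `<polygon>`. Its stroke #000000 means score at S495, F2042. After flipping Y the toolpath is (38.304,20.863) → (107.310,113.472) → (206.902,120.456) → (31.119,22.481) → (215.608,94.574) → (38.304,20.863), returning to the start.

Shape 2 is a rectangle drawn with `<rect>`. Its stroke #000000 means score at S495, F2042. After flipping Y the toolpath is (9.208,79.146) → (29.528,79.146) → (29.528,34.329) → (9.208,34.329) → (9.208,79.146), returning to the start.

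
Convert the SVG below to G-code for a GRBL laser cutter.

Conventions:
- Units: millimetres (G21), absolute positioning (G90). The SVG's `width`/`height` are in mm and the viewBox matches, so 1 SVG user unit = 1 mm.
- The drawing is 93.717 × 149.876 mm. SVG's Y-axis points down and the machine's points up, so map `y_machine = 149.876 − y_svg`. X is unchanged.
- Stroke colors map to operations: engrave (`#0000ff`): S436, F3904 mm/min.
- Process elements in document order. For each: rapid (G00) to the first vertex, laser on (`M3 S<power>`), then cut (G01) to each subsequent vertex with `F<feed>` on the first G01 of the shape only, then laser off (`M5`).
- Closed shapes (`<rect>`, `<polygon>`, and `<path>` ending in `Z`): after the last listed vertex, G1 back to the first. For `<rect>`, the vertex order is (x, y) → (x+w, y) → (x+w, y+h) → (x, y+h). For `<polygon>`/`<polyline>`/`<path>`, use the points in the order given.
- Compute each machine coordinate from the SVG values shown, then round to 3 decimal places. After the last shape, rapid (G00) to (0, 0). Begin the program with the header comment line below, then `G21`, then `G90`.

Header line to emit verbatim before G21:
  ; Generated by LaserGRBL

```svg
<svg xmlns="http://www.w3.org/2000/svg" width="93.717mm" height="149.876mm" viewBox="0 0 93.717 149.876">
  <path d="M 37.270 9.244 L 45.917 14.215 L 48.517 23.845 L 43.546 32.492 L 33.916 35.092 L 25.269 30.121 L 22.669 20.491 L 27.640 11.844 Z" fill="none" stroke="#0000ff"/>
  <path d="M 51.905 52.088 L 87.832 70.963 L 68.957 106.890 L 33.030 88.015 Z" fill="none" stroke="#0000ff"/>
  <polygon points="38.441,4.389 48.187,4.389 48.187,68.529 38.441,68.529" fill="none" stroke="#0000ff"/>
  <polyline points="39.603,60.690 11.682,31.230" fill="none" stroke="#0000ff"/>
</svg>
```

; Generated by LaserGRBL
G21
G90
G00 X37.270 Y140.632
M3 S436
G01 X45.917 Y135.661 F3904
G01 X48.517 Y126.031
G01 X43.546 Y117.384
G01 X33.916 Y114.784
G01 X25.269 Y119.755
G01 X22.669 Y129.385
G01 X27.640 Y138.032
G01 X37.270 Y140.632
M5
G00 X51.905 Y97.788
M3 S436
G01 X87.832 Y78.913 F3904
G01 X68.957 Y42.986
G01 X33.030 Y61.861
G01 X51.905 Y97.788
M5
G00 X38.441 Y145.487
M3 S436
G01 X48.187 Y145.487 F3904
G01 X48.187 Y81.347
G01 X38.441 Y81.347
G01 X38.441 Y145.487
M5
G00 X39.603 Y89.186
M3 S436
G01 X11.682 Y118.646 F3904
M5
G00 X0.000 Y0.000

viewBox `0 0 93.717 149.876` with mm width/height → 1 unit = 1 mm. Flip: y_m = 149.876 − y_svg.

**Shape 1** — `<path>` regular polygon, stroke `#0000ff` → engrave (S436, F3904). Machine vertices: (37.270,140.632) → (45.917,135.661) → (48.517,126.031) → (43.546,117.384) → (33.916,114.784) → (25.269,119.755) → (22.669,129.385) → (27.640,138.032) → (37.270,140.632). Closed: final G1 returns to the first vertex.

**Shape 2** — `<path>` regular polygon, stroke `#0000ff` → engrave (S436, F3904). Machine vertices: (51.905,97.788) → (87.832,78.913) → (68.957,42.986) → (33.030,61.861) → (51.905,97.788). Closed: final G1 returns to the first vertex.

**Shape 3** — `<polygon>` rectangle, stroke `#0000ff` → engrave (S436, F3904). Machine vertices: (38.441,145.487) → (48.187,145.487) → (48.187,81.347) → (38.441,81.347) → (38.441,145.487). Closed: final G1 returns to the first vertex.

**Shape 4** — `<polyline>` line segment, stroke `#0000ff` → engrave (S436, F3904). Machine vertices: (39.603,89.186) → (11.682,118.646). Open path.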